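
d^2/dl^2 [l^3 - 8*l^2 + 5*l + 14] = 6*l - 16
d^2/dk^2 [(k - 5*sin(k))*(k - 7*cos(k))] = 5*k*sin(k) + 7*k*cos(k) + 14*sin(k) - 70*sin(2*k) - 10*cos(k) + 2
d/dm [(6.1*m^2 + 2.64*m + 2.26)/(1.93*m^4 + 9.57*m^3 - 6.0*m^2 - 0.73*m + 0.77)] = (-23.546*m^5 - 73.6626*m^4 - 67.9768*m^3 - 53.4976*m^2 + 36.514*m + 3.6826)/(3.7249*m^8 + 36.9402*m^7 + 68.4249*m^6 - 117.6578*m^5 + 25.0*m^4 + 23.4978*m^3 - 8.7071*m^2 - 1.1242*m + 0.5929)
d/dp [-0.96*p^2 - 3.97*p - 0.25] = -1.92*p - 3.97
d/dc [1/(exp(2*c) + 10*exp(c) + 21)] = 2*(-exp(c) - 5)*exp(c)/(exp(2*c) + 10*exp(c) + 21)^2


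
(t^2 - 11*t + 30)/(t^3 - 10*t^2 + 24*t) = (t - 5)/(t*(t - 4))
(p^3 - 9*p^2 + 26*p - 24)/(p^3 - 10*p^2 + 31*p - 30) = (p - 4)/(p - 5)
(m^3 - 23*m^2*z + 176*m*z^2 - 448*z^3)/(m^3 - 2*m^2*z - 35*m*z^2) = (m^2 - 16*m*z + 64*z^2)/(m*(m + 5*z))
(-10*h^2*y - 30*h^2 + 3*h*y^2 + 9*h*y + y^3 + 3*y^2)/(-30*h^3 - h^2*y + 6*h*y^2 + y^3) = (y + 3)/(3*h + y)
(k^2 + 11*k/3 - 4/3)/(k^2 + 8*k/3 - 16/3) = (3*k - 1)/(3*k - 4)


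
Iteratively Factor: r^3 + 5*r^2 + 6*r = (r)*(r^2 + 5*r + 6) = r*(r + 3)*(r + 2)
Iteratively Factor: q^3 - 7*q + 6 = (q - 2)*(q^2 + 2*q - 3) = (q - 2)*(q - 1)*(q + 3)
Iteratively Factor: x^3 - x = (x + 1)*(x^2 - x) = x*(x + 1)*(x - 1)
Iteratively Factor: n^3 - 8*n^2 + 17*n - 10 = (n - 5)*(n^2 - 3*n + 2) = (n - 5)*(n - 2)*(n - 1)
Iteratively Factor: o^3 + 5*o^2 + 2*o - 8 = (o + 2)*(o^2 + 3*o - 4) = (o + 2)*(o + 4)*(o - 1)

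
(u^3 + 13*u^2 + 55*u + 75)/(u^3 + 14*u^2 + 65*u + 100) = (u + 3)/(u + 4)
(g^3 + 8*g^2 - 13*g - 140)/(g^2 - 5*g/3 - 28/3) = 3*(g^2 + 12*g + 35)/(3*g + 7)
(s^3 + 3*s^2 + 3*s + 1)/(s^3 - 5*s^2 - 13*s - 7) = (s + 1)/(s - 7)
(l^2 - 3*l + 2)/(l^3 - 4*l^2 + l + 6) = (l - 1)/(l^2 - 2*l - 3)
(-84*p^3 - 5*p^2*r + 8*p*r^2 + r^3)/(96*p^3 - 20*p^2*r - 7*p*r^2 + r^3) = (-7*p - r)/(8*p - r)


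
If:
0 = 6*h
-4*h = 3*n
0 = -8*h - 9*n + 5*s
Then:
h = 0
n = 0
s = 0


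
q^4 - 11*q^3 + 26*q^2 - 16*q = q*(q - 8)*(q - 2)*(q - 1)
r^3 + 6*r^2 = r^2*(r + 6)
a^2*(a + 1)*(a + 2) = a^4 + 3*a^3 + 2*a^2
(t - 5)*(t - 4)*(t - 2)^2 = t^4 - 13*t^3 + 60*t^2 - 116*t + 80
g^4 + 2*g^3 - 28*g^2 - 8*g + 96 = (g - 4)*(g - 2)*(g + 2)*(g + 6)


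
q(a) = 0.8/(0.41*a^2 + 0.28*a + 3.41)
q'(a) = 0.8*(-0.82*a - 0.28)/(0.41*a^2 + 0.28*a + 3.41)^2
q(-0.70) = 0.23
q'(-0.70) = 0.02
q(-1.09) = 0.22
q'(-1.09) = 0.04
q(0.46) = 0.22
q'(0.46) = -0.04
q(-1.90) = 0.18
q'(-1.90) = 0.05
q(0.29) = 0.23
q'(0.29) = -0.03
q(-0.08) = 0.24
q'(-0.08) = -0.01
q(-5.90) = 0.05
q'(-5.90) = 0.01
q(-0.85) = 0.23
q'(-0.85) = 0.03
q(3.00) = 0.10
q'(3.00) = -0.03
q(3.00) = 0.10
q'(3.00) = -0.03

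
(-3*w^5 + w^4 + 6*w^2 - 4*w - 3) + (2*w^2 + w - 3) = -3*w^5 + w^4 + 8*w^2 - 3*w - 6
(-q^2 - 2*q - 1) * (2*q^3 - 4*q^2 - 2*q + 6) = -2*q^5 + 8*q^3 + 2*q^2 - 10*q - 6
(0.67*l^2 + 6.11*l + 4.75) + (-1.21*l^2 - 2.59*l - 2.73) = -0.54*l^2 + 3.52*l + 2.02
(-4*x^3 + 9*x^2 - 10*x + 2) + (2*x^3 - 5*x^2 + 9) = -2*x^3 + 4*x^2 - 10*x + 11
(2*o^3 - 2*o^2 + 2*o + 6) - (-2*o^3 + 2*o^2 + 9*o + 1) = 4*o^3 - 4*o^2 - 7*o + 5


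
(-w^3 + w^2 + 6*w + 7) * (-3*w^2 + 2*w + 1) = 3*w^5 - 5*w^4 - 17*w^3 - 8*w^2 + 20*w + 7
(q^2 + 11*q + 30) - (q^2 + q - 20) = 10*q + 50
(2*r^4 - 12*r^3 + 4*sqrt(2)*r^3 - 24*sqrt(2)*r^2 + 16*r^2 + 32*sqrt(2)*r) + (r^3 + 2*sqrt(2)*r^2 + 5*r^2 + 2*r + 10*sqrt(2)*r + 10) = 2*r^4 - 11*r^3 + 4*sqrt(2)*r^3 - 22*sqrt(2)*r^2 + 21*r^2 + 2*r + 42*sqrt(2)*r + 10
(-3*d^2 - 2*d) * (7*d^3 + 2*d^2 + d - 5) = -21*d^5 - 20*d^4 - 7*d^3 + 13*d^2 + 10*d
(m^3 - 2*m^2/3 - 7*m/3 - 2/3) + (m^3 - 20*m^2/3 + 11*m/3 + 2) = 2*m^3 - 22*m^2/3 + 4*m/3 + 4/3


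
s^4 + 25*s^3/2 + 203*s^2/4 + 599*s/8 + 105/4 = (s + 1/2)*(s + 5/2)*(s + 7/2)*(s + 6)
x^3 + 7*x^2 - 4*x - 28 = (x - 2)*(x + 2)*(x + 7)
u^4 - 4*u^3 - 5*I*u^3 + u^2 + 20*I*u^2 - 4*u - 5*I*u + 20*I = (u - 4)*(u - 5*I)*(u - I)*(u + I)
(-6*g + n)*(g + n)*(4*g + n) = -24*g^3 - 26*g^2*n - g*n^2 + n^3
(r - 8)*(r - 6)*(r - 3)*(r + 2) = r^4 - 15*r^3 + 56*r^2 + 36*r - 288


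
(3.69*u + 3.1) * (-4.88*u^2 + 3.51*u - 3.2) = -18.0072*u^3 - 2.1761*u^2 - 0.927*u - 9.92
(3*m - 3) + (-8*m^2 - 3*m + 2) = -8*m^2 - 1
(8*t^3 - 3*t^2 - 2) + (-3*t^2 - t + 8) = 8*t^3 - 6*t^2 - t + 6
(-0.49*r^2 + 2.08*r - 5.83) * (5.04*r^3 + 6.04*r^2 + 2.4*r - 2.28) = -2.4696*r^5 + 7.5236*r^4 - 17.996*r^3 - 29.104*r^2 - 18.7344*r + 13.2924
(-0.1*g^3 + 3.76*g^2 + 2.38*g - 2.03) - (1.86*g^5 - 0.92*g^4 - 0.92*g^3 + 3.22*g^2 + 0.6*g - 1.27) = -1.86*g^5 + 0.92*g^4 + 0.82*g^3 + 0.54*g^2 + 1.78*g - 0.76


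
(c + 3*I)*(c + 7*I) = c^2 + 10*I*c - 21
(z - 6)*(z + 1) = z^2 - 5*z - 6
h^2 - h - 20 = (h - 5)*(h + 4)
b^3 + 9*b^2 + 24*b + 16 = (b + 1)*(b + 4)^2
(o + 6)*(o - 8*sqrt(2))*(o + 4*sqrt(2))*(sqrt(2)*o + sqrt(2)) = sqrt(2)*o^4 - 8*o^3 + 7*sqrt(2)*o^3 - 58*sqrt(2)*o^2 - 56*o^2 - 448*sqrt(2)*o - 48*o - 384*sqrt(2)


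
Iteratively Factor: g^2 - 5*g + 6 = (g - 2)*(g - 3)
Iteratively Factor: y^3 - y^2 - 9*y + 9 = (y - 1)*(y^2 - 9) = (y - 3)*(y - 1)*(y + 3)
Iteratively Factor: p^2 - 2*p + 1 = (p - 1)*(p - 1)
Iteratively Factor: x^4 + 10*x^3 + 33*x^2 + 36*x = (x)*(x^3 + 10*x^2 + 33*x + 36) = x*(x + 3)*(x^2 + 7*x + 12) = x*(x + 3)^2*(x + 4)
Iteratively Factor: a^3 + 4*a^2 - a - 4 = (a - 1)*(a^2 + 5*a + 4) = (a - 1)*(a + 4)*(a + 1)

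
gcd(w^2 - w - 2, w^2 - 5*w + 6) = w - 2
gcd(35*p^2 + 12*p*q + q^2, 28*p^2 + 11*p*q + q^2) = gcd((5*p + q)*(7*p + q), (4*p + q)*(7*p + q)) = 7*p + q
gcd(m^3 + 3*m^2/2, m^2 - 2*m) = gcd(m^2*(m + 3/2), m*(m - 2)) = m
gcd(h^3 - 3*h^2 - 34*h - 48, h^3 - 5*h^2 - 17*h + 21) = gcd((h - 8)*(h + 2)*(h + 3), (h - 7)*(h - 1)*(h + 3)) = h + 3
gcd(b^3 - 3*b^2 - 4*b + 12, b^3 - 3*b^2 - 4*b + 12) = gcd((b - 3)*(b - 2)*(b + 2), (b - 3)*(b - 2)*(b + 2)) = b^3 - 3*b^2 - 4*b + 12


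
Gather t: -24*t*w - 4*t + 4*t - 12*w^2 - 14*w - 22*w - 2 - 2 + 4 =-24*t*w - 12*w^2 - 36*w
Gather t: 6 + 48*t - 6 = 48*t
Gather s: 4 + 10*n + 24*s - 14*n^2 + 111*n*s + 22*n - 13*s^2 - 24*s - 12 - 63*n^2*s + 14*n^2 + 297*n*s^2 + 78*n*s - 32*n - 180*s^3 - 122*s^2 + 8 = -180*s^3 + s^2*(297*n - 135) + s*(-63*n^2 + 189*n)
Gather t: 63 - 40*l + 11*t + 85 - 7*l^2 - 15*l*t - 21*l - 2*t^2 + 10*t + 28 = -7*l^2 - 61*l - 2*t^2 + t*(21 - 15*l) + 176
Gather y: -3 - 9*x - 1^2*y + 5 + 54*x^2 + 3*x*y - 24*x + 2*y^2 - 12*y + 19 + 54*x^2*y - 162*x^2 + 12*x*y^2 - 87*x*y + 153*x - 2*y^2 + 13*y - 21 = -108*x^2 + 12*x*y^2 + 120*x + y*(54*x^2 - 84*x)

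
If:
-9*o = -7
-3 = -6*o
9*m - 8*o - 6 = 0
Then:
No Solution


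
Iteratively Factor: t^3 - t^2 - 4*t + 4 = (t - 2)*(t^2 + t - 2) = (t - 2)*(t + 2)*(t - 1)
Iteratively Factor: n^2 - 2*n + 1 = (n - 1)*(n - 1)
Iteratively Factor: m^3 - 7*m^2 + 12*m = (m - 3)*(m^2 - 4*m) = (m - 4)*(m - 3)*(m)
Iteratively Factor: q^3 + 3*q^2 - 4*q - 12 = (q - 2)*(q^2 + 5*q + 6) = (q - 2)*(q + 3)*(q + 2)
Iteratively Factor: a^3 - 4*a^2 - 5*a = (a)*(a^2 - 4*a - 5) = a*(a + 1)*(a - 5)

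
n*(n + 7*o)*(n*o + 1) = n^3*o + 7*n^2*o^2 + n^2 + 7*n*o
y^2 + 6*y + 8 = (y + 2)*(y + 4)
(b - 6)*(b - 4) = b^2 - 10*b + 24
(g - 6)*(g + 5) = g^2 - g - 30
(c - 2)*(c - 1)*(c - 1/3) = c^3 - 10*c^2/3 + 3*c - 2/3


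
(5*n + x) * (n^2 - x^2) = 5*n^3 + n^2*x - 5*n*x^2 - x^3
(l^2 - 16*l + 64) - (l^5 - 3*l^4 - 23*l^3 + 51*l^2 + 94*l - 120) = -l^5 + 3*l^4 + 23*l^3 - 50*l^2 - 110*l + 184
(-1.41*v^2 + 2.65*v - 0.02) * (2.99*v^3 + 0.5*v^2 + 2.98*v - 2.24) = -4.2159*v^5 + 7.2185*v^4 - 2.9366*v^3 + 11.0454*v^2 - 5.9956*v + 0.0448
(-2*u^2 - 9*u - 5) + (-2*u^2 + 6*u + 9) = -4*u^2 - 3*u + 4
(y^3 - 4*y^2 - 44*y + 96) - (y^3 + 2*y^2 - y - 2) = -6*y^2 - 43*y + 98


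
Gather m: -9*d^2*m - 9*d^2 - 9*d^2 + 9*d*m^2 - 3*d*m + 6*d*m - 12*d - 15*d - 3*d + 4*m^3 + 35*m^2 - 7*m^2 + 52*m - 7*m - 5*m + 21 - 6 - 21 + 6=-18*d^2 - 30*d + 4*m^3 + m^2*(9*d + 28) + m*(-9*d^2 + 3*d + 40)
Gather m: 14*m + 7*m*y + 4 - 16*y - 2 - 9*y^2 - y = m*(7*y + 14) - 9*y^2 - 17*y + 2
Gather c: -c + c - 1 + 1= 0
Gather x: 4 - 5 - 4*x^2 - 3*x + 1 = -4*x^2 - 3*x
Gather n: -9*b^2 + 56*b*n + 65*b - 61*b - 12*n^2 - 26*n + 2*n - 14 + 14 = -9*b^2 + 4*b - 12*n^2 + n*(56*b - 24)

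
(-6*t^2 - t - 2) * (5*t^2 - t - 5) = -30*t^4 + t^3 + 21*t^2 + 7*t + 10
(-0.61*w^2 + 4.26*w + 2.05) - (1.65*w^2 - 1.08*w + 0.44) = -2.26*w^2 + 5.34*w + 1.61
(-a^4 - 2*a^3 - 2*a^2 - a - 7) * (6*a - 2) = -6*a^5 - 10*a^4 - 8*a^3 - 2*a^2 - 40*a + 14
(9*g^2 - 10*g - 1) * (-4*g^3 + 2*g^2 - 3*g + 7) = -36*g^5 + 58*g^4 - 43*g^3 + 91*g^2 - 67*g - 7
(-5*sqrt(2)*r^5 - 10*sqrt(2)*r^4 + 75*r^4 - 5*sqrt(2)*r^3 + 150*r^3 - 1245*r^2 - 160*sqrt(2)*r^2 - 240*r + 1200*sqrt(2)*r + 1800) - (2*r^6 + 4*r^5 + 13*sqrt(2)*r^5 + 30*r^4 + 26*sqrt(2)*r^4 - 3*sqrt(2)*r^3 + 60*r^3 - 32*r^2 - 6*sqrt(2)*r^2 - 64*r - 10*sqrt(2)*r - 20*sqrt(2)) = -2*r^6 - 18*sqrt(2)*r^5 - 4*r^5 - 36*sqrt(2)*r^4 + 45*r^4 - 2*sqrt(2)*r^3 + 90*r^3 - 1213*r^2 - 154*sqrt(2)*r^2 - 176*r + 1210*sqrt(2)*r + 20*sqrt(2) + 1800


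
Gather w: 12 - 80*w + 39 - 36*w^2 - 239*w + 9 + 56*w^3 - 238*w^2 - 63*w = 56*w^3 - 274*w^2 - 382*w + 60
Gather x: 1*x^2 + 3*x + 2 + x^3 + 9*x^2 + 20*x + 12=x^3 + 10*x^2 + 23*x + 14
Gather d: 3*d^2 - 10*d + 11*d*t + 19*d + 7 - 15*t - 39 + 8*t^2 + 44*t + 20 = 3*d^2 + d*(11*t + 9) + 8*t^2 + 29*t - 12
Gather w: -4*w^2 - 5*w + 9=-4*w^2 - 5*w + 9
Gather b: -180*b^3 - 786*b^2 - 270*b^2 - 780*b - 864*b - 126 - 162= -180*b^3 - 1056*b^2 - 1644*b - 288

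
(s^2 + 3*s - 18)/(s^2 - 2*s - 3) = (s + 6)/(s + 1)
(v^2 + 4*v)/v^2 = (v + 4)/v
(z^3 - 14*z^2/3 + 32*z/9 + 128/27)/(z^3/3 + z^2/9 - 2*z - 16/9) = (9*z^2 - 18*z - 16)/(3*(z^2 + 3*z + 2))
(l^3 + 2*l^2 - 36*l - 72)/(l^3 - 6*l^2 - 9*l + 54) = (l^2 + 8*l + 12)/(l^2 - 9)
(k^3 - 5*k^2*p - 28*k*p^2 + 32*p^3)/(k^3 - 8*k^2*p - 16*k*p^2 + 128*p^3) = (-k + p)/(-k + 4*p)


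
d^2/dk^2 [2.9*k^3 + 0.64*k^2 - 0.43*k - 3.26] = 17.4*k + 1.28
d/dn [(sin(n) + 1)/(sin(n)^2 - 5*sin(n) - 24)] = (-2*sin(n) + cos(n)^2 - 20)*cos(n)/((sin(n) - 8)^2*(sin(n) + 3)^2)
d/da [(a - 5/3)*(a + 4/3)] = 2*a - 1/3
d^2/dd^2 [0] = 0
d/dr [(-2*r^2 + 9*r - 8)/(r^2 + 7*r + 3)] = (-23*r^2 + 4*r + 83)/(r^4 + 14*r^3 + 55*r^2 + 42*r + 9)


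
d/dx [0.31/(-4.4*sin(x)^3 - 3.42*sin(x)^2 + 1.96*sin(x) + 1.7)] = (4.092*sin(x)^2 + 2.1204*sin(x) - 0.6076)*cos(x)/(4.4*sin(x)^3 + 3.42*sin(x)^2 - 1.96*sin(x) - 1.7)^2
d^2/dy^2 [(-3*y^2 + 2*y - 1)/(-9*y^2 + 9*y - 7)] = 6*(27*y^3 - 108*y^2 + 45*y + 13)/(729*y^6 - 2187*y^5 + 3888*y^4 - 4131*y^3 + 3024*y^2 - 1323*y + 343)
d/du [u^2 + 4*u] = 2*u + 4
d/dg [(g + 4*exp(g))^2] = 2*(g + 4*exp(g))*(4*exp(g) + 1)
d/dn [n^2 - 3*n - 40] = 2*n - 3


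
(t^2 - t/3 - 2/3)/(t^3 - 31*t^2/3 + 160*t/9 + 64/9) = 3*(3*t^2 - t - 2)/(9*t^3 - 93*t^2 + 160*t + 64)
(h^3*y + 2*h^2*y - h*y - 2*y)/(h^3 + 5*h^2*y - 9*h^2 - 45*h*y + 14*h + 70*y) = y*(h^3 + 2*h^2 - h - 2)/(h^3 + 5*h^2*y - 9*h^2 - 45*h*y + 14*h + 70*y)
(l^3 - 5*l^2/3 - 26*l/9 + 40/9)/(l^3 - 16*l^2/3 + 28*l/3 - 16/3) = (l + 5/3)/(l - 2)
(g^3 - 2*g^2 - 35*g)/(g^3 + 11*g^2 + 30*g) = (g - 7)/(g + 6)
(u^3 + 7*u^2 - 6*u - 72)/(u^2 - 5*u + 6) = (u^2 + 10*u + 24)/(u - 2)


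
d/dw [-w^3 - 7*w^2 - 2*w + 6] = -3*w^2 - 14*w - 2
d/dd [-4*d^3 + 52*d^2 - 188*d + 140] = -12*d^2 + 104*d - 188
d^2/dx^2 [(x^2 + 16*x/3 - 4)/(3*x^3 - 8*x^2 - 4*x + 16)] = 2*(27*x^4 + 540*x^3 + 360*x^2 + 1696*x + 16)/(3*(27*x^7 - 108*x^6 - 72*x^5 + 640*x^4 - 80*x^3 - 1344*x^2 + 256*x + 1024))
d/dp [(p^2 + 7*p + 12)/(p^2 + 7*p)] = 12*(-2*p - 7)/(p^2*(p^2 + 14*p + 49))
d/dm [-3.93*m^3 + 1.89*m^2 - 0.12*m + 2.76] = -11.79*m^2 + 3.78*m - 0.12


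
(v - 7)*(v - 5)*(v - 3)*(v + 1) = v^4 - 14*v^3 + 56*v^2 - 34*v - 105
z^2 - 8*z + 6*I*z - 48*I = (z - 8)*(z + 6*I)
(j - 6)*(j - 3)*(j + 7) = j^3 - 2*j^2 - 45*j + 126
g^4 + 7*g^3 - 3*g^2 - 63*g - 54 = (g - 3)*(g + 1)*(g + 3)*(g + 6)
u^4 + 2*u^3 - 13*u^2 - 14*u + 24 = (u - 3)*(u - 1)*(u + 2)*(u + 4)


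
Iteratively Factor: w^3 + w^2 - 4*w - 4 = (w + 2)*(w^2 - w - 2) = (w - 2)*(w + 2)*(w + 1)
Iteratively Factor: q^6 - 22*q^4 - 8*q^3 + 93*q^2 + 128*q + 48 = (q + 1)*(q^5 - q^4 - 21*q^3 + 13*q^2 + 80*q + 48) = (q - 3)*(q + 1)*(q^4 + 2*q^3 - 15*q^2 - 32*q - 16) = (q - 3)*(q + 1)^2*(q^3 + q^2 - 16*q - 16) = (q - 3)*(q + 1)^3*(q^2 - 16) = (q - 3)*(q + 1)^3*(q + 4)*(q - 4)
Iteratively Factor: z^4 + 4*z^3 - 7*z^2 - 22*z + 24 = (z + 3)*(z^3 + z^2 - 10*z + 8) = (z - 2)*(z + 3)*(z^2 + 3*z - 4) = (z - 2)*(z - 1)*(z + 3)*(z + 4)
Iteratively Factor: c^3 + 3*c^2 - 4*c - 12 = (c + 3)*(c^2 - 4) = (c + 2)*(c + 3)*(c - 2)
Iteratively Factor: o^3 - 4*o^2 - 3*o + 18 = (o - 3)*(o^2 - o - 6) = (o - 3)*(o + 2)*(o - 3)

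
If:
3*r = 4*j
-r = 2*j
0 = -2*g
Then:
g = 0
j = 0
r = 0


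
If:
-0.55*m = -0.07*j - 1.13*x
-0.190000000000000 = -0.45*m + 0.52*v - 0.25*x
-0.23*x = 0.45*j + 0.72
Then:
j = -0.511111111111111*x - 1.6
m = 1.98949494949495*x - 0.203636363636364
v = 2.20244755244755*x - 0.541608391608392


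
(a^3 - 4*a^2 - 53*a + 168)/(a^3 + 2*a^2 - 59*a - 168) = (a - 3)/(a + 3)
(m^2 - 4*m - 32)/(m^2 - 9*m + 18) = (m^2 - 4*m - 32)/(m^2 - 9*m + 18)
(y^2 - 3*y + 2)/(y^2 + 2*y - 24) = (y^2 - 3*y + 2)/(y^2 + 2*y - 24)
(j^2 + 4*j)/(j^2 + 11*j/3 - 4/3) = 3*j/(3*j - 1)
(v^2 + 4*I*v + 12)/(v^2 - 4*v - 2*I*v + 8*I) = (v + 6*I)/(v - 4)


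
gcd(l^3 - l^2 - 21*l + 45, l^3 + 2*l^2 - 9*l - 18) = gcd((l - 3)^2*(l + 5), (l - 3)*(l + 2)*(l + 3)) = l - 3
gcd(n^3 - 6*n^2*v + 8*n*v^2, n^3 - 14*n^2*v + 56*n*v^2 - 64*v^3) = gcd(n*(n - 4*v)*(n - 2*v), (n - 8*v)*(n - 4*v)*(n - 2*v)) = n^2 - 6*n*v + 8*v^2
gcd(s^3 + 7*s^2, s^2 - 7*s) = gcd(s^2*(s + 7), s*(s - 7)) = s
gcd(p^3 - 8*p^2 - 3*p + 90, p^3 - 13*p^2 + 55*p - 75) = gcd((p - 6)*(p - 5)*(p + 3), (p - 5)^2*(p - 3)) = p - 5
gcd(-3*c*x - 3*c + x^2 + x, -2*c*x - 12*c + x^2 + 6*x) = 1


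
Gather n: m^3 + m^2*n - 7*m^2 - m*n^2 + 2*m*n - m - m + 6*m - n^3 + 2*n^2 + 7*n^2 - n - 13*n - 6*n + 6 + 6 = m^3 - 7*m^2 + 4*m - n^3 + n^2*(9 - m) + n*(m^2 + 2*m - 20) + 12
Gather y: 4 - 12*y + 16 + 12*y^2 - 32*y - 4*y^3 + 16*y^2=-4*y^3 + 28*y^2 - 44*y + 20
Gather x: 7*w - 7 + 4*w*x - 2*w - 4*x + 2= 5*w + x*(4*w - 4) - 5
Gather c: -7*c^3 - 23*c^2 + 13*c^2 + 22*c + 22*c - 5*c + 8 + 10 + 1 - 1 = -7*c^3 - 10*c^2 + 39*c + 18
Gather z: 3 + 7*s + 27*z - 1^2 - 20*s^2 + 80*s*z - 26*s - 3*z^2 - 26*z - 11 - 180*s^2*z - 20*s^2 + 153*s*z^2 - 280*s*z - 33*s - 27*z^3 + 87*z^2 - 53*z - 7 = -40*s^2 - 52*s - 27*z^3 + z^2*(153*s + 84) + z*(-180*s^2 - 200*s - 52) - 16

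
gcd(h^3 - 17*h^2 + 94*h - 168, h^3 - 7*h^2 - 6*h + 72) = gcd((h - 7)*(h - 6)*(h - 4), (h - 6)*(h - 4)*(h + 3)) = h^2 - 10*h + 24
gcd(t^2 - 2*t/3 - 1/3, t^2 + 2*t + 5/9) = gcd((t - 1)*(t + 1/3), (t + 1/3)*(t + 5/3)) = t + 1/3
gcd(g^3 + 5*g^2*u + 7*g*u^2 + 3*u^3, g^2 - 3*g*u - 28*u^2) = 1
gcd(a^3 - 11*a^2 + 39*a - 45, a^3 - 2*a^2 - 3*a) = a - 3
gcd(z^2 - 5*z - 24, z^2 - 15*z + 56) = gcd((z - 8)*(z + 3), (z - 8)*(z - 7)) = z - 8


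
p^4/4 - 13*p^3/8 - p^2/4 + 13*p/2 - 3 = (p/4 + 1/2)*(p - 6)*(p - 2)*(p - 1/2)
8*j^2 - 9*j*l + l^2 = (-8*j + l)*(-j + l)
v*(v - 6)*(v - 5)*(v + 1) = v^4 - 10*v^3 + 19*v^2 + 30*v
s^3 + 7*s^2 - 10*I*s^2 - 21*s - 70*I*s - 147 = (s + 7)*(s - 7*I)*(s - 3*I)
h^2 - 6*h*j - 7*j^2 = (h - 7*j)*(h + j)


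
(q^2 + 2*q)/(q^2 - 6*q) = (q + 2)/(q - 6)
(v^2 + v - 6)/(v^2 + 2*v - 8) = (v + 3)/(v + 4)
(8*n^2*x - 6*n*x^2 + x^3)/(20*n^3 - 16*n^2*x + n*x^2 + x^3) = x*(-4*n + x)/(-10*n^2 + 3*n*x + x^2)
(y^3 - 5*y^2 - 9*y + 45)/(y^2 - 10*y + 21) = (y^2 - 2*y - 15)/(y - 7)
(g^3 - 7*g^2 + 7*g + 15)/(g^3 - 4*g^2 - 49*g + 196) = (g^3 - 7*g^2 + 7*g + 15)/(g^3 - 4*g^2 - 49*g + 196)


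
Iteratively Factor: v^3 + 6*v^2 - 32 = (v - 2)*(v^2 + 8*v + 16) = (v - 2)*(v + 4)*(v + 4)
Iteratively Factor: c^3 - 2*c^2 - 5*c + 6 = (c - 1)*(c^2 - c - 6) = (c - 1)*(c + 2)*(c - 3)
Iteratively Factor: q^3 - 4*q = (q)*(q^2 - 4) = q*(q - 2)*(q + 2)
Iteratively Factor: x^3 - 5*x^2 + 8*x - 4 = (x - 2)*(x^2 - 3*x + 2) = (x - 2)*(x - 1)*(x - 2)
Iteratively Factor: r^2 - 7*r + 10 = (r - 2)*(r - 5)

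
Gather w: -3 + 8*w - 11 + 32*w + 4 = 40*w - 10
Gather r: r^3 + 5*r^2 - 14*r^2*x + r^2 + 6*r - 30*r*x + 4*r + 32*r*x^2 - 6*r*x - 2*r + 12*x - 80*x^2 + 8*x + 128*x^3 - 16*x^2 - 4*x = r^3 + r^2*(6 - 14*x) + r*(32*x^2 - 36*x + 8) + 128*x^3 - 96*x^2 + 16*x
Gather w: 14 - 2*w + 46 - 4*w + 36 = 96 - 6*w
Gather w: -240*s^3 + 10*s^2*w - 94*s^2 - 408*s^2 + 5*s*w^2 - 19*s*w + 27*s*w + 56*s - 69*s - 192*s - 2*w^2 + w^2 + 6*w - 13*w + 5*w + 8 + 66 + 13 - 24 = -240*s^3 - 502*s^2 - 205*s + w^2*(5*s - 1) + w*(10*s^2 + 8*s - 2) + 63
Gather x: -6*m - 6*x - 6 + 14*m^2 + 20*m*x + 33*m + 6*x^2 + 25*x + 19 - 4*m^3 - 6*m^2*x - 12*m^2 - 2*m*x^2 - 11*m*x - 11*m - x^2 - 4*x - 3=-4*m^3 + 2*m^2 + 16*m + x^2*(5 - 2*m) + x*(-6*m^2 + 9*m + 15) + 10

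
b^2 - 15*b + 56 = (b - 8)*(b - 7)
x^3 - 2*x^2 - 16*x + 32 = (x - 4)*(x - 2)*(x + 4)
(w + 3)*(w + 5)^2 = w^3 + 13*w^2 + 55*w + 75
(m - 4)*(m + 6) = m^2 + 2*m - 24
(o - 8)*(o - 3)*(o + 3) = o^3 - 8*o^2 - 9*o + 72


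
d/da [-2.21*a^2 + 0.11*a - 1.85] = 0.11 - 4.42*a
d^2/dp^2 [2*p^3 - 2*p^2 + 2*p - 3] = 12*p - 4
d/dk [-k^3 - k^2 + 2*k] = -3*k^2 - 2*k + 2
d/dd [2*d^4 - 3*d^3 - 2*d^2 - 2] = d*(8*d^2 - 9*d - 4)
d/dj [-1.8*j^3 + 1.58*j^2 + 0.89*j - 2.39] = -5.4*j^2 + 3.16*j + 0.89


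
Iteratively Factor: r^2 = (r)*(r)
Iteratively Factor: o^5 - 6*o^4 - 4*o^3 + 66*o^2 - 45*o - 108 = (o - 3)*(o^4 - 3*o^3 - 13*o^2 + 27*o + 36) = (o - 3)*(o + 1)*(o^3 - 4*o^2 - 9*o + 36) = (o - 3)*(o + 1)*(o + 3)*(o^2 - 7*o + 12) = (o - 3)^2*(o + 1)*(o + 3)*(o - 4)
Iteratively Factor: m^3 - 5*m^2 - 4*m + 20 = (m - 5)*(m^2 - 4) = (m - 5)*(m - 2)*(m + 2)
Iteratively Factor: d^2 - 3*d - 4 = (d - 4)*(d + 1)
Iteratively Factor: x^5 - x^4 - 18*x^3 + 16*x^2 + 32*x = (x)*(x^4 - x^3 - 18*x^2 + 16*x + 32) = x*(x - 4)*(x^3 + 3*x^2 - 6*x - 8) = x*(x - 4)*(x + 4)*(x^2 - x - 2) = x*(x - 4)*(x - 2)*(x + 4)*(x + 1)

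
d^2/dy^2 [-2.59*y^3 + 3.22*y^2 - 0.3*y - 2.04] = 6.44 - 15.54*y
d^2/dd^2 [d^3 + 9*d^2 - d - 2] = 6*d + 18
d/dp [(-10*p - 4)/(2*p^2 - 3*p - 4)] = 4*(5*p^2 + 4*p + 7)/(4*p^4 - 12*p^3 - 7*p^2 + 24*p + 16)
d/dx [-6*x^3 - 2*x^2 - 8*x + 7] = -18*x^2 - 4*x - 8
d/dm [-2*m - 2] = -2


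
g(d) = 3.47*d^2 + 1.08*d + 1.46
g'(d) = 6.94*d + 1.08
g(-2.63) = 22.62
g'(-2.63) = -17.17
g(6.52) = 156.01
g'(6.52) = 46.33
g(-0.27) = 1.42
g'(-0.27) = -0.79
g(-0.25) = 1.41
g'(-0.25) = -0.66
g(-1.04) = 4.09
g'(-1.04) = -6.14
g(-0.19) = 1.38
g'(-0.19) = -0.24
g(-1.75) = 10.20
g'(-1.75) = -11.06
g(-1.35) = 6.33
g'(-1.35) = -8.29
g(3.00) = 35.93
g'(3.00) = 21.90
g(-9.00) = 272.81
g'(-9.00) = -61.38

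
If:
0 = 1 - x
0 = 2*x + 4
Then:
No Solution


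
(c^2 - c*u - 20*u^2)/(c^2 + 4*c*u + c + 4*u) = (c - 5*u)/(c + 1)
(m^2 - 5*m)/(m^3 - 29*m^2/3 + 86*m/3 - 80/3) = 3*m/(3*m^2 - 14*m + 16)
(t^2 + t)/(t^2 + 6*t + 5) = t/(t + 5)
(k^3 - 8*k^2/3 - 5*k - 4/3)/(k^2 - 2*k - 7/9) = 3*(k^2 - 3*k - 4)/(3*k - 7)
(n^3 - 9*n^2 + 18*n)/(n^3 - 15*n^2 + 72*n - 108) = n/(n - 6)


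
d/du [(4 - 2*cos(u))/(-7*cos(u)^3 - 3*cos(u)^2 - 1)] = (-3*cos(u) - 39*cos(2*u) + 7*cos(3*u) - 41)*sin(u)/(7*cos(u)^3 + 3*cos(u)^2 + 1)^2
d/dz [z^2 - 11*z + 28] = 2*z - 11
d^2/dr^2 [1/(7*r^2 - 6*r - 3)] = 2*(49*r^2 - 42*r - 4*(7*r - 3)^2 - 21)/(-7*r^2 + 6*r + 3)^3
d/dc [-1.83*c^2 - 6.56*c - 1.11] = -3.66*c - 6.56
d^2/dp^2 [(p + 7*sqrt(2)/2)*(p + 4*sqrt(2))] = 2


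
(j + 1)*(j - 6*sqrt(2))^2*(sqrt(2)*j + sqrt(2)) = sqrt(2)*j^4 - 24*j^3 + 2*sqrt(2)*j^3 - 48*j^2 + 73*sqrt(2)*j^2 - 24*j + 144*sqrt(2)*j + 72*sqrt(2)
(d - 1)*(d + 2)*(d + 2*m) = d^3 + 2*d^2*m + d^2 + 2*d*m - 2*d - 4*m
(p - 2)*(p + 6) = p^2 + 4*p - 12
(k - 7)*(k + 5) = k^2 - 2*k - 35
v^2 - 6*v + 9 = (v - 3)^2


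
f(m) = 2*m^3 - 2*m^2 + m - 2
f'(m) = 6*m^2 - 4*m + 1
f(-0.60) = -3.75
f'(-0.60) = 5.56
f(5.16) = 224.68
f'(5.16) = 140.11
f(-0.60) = -3.75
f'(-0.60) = 5.56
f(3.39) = 56.32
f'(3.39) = 56.39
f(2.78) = 28.29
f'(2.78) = 36.25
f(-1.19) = -9.39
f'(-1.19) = 14.26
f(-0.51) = -3.30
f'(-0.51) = 4.60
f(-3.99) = -164.87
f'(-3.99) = 112.48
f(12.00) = 3178.00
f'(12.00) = 817.00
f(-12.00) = -3758.00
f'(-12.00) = 913.00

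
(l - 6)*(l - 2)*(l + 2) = l^3 - 6*l^2 - 4*l + 24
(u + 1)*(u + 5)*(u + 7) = u^3 + 13*u^2 + 47*u + 35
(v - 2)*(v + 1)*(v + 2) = v^3 + v^2 - 4*v - 4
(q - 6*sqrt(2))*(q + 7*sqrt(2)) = q^2 + sqrt(2)*q - 84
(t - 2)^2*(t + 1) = t^3 - 3*t^2 + 4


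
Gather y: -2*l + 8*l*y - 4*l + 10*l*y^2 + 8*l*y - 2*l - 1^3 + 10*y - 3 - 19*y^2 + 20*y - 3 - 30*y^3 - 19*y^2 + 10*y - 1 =-8*l - 30*y^3 + y^2*(10*l - 38) + y*(16*l + 40) - 8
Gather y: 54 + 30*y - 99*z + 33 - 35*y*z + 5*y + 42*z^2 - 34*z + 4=y*(35 - 35*z) + 42*z^2 - 133*z + 91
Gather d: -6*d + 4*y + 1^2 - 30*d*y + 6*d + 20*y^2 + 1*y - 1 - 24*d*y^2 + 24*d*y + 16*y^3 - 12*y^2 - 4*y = d*(-24*y^2 - 6*y) + 16*y^3 + 8*y^2 + y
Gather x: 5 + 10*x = 10*x + 5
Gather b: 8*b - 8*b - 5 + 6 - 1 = 0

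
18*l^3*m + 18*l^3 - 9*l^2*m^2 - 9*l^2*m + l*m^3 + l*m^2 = (-6*l + m)*(-3*l + m)*(l*m + l)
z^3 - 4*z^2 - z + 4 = (z - 4)*(z - 1)*(z + 1)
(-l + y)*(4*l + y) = -4*l^2 + 3*l*y + y^2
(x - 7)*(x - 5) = x^2 - 12*x + 35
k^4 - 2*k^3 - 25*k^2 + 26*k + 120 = (k - 5)*(k - 3)*(k + 2)*(k + 4)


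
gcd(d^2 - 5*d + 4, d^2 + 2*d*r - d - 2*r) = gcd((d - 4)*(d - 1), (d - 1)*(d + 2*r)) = d - 1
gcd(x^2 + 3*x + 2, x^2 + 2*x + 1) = x + 1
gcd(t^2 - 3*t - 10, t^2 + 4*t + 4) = t + 2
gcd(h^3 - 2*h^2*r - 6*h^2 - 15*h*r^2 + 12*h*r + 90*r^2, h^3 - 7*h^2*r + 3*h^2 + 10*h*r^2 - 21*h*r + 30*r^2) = -h + 5*r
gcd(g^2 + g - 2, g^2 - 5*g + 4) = g - 1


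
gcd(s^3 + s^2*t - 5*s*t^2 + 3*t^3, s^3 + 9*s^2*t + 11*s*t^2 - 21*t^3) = s^2 + 2*s*t - 3*t^2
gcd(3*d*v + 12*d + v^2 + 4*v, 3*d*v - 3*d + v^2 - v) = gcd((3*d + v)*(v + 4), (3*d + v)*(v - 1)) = 3*d + v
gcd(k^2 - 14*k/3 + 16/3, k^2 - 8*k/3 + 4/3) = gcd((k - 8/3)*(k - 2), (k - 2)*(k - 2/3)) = k - 2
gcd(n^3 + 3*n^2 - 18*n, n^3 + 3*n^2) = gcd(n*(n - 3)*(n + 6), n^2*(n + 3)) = n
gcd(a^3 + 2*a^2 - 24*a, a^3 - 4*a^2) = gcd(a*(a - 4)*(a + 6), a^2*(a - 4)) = a^2 - 4*a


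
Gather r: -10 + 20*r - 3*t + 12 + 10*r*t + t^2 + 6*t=r*(10*t + 20) + t^2 + 3*t + 2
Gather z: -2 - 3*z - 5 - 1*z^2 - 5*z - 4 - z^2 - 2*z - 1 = -2*z^2 - 10*z - 12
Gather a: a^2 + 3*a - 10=a^2 + 3*a - 10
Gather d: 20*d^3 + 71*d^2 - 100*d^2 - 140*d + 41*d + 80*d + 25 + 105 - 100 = 20*d^3 - 29*d^2 - 19*d + 30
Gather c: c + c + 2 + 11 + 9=2*c + 22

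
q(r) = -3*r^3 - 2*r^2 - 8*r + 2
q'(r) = -9*r^2 - 4*r - 8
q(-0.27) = 4.07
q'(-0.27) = -7.58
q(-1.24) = 14.56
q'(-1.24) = -16.88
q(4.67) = -384.52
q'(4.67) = -222.96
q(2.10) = -51.40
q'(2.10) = -56.09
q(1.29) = -18.09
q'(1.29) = -28.14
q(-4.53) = 276.08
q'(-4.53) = -174.57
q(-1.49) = 19.40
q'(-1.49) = -22.02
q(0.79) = -7.05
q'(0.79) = -16.78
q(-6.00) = 626.00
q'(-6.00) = -308.00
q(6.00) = -766.00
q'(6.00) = -356.00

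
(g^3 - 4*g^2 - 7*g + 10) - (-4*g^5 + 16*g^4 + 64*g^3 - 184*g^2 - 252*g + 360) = 4*g^5 - 16*g^4 - 63*g^3 + 180*g^2 + 245*g - 350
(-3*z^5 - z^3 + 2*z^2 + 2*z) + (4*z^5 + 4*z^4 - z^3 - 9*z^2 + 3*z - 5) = z^5 + 4*z^4 - 2*z^3 - 7*z^2 + 5*z - 5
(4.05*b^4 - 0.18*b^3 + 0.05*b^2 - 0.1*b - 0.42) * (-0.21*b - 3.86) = -0.8505*b^5 - 15.5952*b^4 + 0.6843*b^3 - 0.172*b^2 + 0.4742*b + 1.6212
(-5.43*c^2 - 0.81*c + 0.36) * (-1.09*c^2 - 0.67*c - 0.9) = 5.9187*c^4 + 4.521*c^3 + 5.0373*c^2 + 0.4878*c - 0.324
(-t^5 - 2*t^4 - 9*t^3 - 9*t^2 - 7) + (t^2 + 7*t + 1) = -t^5 - 2*t^4 - 9*t^3 - 8*t^2 + 7*t - 6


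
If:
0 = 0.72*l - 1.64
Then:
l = 2.28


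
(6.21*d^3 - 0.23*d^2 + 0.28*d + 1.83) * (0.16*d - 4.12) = 0.9936*d^4 - 25.622*d^3 + 0.9924*d^2 - 0.8608*d - 7.5396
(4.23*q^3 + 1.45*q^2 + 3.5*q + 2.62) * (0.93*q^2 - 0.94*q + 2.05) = 3.9339*q^5 - 2.6277*q^4 + 10.5635*q^3 + 2.1191*q^2 + 4.7122*q + 5.371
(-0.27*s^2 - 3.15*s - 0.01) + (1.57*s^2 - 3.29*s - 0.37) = 1.3*s^2 - 6.44*s - 0.38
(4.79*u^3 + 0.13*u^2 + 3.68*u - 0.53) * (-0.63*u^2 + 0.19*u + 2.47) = -3.0177*u^5 + 0.8282*u^4 + 9.5376*u^3 + 1.3542*u^2 + 8.9889*u - 1.3091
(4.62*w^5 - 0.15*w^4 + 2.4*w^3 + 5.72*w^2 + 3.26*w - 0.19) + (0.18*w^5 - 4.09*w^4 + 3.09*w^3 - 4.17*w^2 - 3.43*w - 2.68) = 4.8*w^5 - 4.24*w^4 + 5.49*w^3 + 1.55*w^2 - 0.17*w - 2.87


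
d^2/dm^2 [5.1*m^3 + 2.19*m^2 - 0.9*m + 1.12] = 30.6*m + 4.38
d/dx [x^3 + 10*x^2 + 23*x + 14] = 3*x^2 + 20*x + 23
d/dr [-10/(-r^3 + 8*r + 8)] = 10*(8 - 3*r^2)/(-r^3 + 8*r + 8)^2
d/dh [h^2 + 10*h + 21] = 2*h + 10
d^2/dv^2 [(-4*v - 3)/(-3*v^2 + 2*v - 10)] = 2*(4*(3*v - 1)^2*(4*v + 3) - (36*v + 1)*(3*v^2 - 2*v + 10))/(3*v^2 - 2*v + 10)^3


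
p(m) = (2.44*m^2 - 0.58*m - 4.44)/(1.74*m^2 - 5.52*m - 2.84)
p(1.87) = -0.42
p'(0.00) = -2.83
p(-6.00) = 0.93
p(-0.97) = -0.38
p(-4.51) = 0.83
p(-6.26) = 0.95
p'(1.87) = -1.27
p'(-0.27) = -16.19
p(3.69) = 55.14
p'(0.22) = -1.47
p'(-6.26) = -0.05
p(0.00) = 1.56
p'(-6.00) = -0.06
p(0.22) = 1.12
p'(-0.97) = -2.10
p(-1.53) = 0.22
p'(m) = (5.52 - 3.48*m)*(2.44*m^2 - 0.58*m - 4.44)/(1.74*m^2 - 5.52*m - 2.84)^2 + (4.88*m - 0.58)/(1.74*m^2 - 5.52*m - 2.84)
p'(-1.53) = -0.58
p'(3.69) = -799.32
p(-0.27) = 3.36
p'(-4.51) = -0.09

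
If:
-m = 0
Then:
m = 0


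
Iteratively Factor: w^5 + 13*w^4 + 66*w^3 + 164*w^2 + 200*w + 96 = (w + 3)*(w^4 + 10*w^3 + 36*w^2 + 56*w + 32) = (w + 2)*(w + 3)*(w^3 + 8*w^2 + 20*w + 16) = (w + 2)*(w + 3)*(w + 4)*(w^2 + 4*w + 4) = (w + 2)^2*(w + 3)*(w + 4)*(w + 2)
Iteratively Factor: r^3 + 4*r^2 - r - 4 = (r + 4)*(r^2 - 1) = (r + 1)*(r + 4)*(r - 1)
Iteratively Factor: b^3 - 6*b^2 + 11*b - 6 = (b - 1)*(b^2 - 5*b + 6) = (b - 2)*(b - 1)*(b - 3)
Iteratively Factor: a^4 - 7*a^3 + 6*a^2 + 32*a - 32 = (a - 4)*(a^3 - 3*a^2 - 6*a + 8) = (a - 4)*(a - 1)*(a^2 - 2*a - 8) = (a - 4)*(a - 1)*(a + 2)*(a - 4)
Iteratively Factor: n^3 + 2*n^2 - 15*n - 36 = (n + 3)*(n^2 - n - 12) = (n + 3)^2*(n - 4)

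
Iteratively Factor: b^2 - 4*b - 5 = (b + 1)*(b - 5)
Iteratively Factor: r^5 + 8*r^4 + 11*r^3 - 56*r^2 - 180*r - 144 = (r + 2)*(r^4 + 6*r^3 - r^2 - 54*r - 72) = (r + 2)*(r + 4)*(r^3 + 2*r^2 - 9*r - 18) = (r + 2)*(r + 3)*(r + 4)*(r^2 - r - 6) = (r + 2)^2*(r + 3)*(r + 4)*(r - 3)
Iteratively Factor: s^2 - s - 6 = (s - 3)*(s + 2)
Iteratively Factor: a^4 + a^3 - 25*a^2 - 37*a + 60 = (a + 3)*(a^3 - 2*a^2 - 19*a + 20) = (a + 3)*(a + 4)*(a^2 - 6*a + 5) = (a - 5)*(a + 3)*(a + 4)*(a - 1)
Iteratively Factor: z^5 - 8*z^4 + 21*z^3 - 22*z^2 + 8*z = (z)*(z^4 - 8*z^3 + 21*z^2 - 22*z + 8) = z*(z - 4)*(z^3 - 4*z^2 + 5*z - 2) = z*(z - 4)*(z - 1)*(z^2 - 3*z + 2) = z*(z - 4)*(z - 2)*(z - 1)*(z - 1)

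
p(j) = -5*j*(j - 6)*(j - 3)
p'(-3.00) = -495.00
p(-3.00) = 810.00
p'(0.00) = -90.00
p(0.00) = 0.00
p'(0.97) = -16.81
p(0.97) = -49.52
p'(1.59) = 15.18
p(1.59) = -49.43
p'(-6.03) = -1178.11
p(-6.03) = 3275.22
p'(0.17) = -75.13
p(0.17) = -14.02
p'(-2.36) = -385.94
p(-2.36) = 528.75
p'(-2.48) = -405.46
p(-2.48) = 576.23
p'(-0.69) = -159.24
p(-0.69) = 85.17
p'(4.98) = -13.81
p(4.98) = 50.29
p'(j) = -5*j*(j - 6) - 5*j*(j - 3) - 5*(j - 6)*(j - 3)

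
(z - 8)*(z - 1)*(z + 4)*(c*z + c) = c*z^4 - 4*c*z^3 - 33*c*z^2 + 4*c*z + 32*c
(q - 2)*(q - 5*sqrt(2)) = q^2 - 5*sqrt(2)*q - 2*q + 10*sqrt(2)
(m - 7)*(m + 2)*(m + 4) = m^3 - m^2 - 34*m - 56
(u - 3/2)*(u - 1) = u^2 - 5*u/2 + 3/2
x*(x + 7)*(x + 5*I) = x^3 + 7*x^2 + 5*I*x^2 + 35*I*x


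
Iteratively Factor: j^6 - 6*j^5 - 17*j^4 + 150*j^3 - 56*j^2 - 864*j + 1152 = (j + 3)*(j^5 - 9*j^4 + 10*j^3 + 120*j^2 - 416*j + 384) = (j - 4)*(j + 3)*(j^4 - 5*j^3 - 10*j^2 + 80*j - 96) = (j - 4)^2*(j + 3)*(j^3 - j^2 - 14*j + 24) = (j - 4)^2*(j - 2)*(j + 3)*(j^2 + j - 12) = (j - 4)^2*(j - 3)*(j - 2)*(j + 3)*(j + 4)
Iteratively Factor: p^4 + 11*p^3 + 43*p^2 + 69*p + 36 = (p + 3)*(p^3 + 8*p^2 + 19*p + 12) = (p + 3)*(p + 4)*(p^2 + 4*p + 3) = (p + 1)*(p + 3)*(p + 4)*(p + 3)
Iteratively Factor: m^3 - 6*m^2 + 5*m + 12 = (m - 3)*(m^2 - 3*m - 4) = (m - 3)*(m + 1)*(m - 4)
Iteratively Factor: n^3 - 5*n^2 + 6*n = (n)*(n^2 - 5*n + 6) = n*(n - 3)*(n - 2)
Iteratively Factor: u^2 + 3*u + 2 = (u + 2)*(u + 1)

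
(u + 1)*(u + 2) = u^2 + 3*u + 2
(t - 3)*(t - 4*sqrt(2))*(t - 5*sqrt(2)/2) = t^3 - 13*sqrt(2)*t^2/2 - 3*t^2 + 20*t + 39*sqrt(2)*t/2 - 60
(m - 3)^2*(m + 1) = m^3 - 5*m^2 + 3*m + 9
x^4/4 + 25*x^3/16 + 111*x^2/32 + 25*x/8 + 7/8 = (x/4 + 1/2)*(x + 1/2)*(x + 7/4)*(x + 2)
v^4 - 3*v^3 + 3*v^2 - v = v*(v - 1)^3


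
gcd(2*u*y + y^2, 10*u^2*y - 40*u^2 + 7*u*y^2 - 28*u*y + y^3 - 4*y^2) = 2*u + y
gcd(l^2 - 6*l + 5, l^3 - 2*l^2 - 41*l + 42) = l - 1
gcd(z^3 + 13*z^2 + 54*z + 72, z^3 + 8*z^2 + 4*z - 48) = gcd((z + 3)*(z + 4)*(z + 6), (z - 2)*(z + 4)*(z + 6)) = z^2 + 10*z + 24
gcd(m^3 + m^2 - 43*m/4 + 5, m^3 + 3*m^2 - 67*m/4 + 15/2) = m^2 - 3*m + 5/4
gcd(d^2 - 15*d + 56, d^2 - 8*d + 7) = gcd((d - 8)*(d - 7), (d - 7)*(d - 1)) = d - 7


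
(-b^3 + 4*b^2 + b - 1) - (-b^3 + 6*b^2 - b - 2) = -2*b^2 + 2*b + 1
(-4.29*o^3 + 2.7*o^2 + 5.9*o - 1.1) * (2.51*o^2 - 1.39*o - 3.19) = -10.7679*o^5 + 12.7401*o^4 + 24.7411*o^3 - 19.575*o^2 - 17.292*o + 3.509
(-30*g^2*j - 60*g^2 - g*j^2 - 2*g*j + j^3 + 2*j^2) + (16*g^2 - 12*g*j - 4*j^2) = -30*g^2*j - 44*g^2 - g*j^2 - 14*g*j + j^3 - 2*j^2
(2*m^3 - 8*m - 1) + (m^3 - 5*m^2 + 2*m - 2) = 3*m^3 - 5*m^2 - 6*m - 3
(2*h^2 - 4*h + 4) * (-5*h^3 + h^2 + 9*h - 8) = -10*h^5 + 22*h^4 - 6*h^3 - 48*h^2 + 68*h - 32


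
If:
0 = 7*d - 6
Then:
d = 6/7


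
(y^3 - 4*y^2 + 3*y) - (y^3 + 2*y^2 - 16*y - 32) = -6*y^2 + 19*y + 32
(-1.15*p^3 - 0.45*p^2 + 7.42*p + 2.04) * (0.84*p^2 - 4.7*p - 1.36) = -0.966*p^5 + 5.027*p^4 + 9.9118*p^3 - 32.5484*p^2 - 19.6792*p - 2.7744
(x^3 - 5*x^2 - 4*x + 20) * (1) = x^3 - 5*x^2 - 4*x + 20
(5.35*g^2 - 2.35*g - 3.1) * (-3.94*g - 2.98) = -21.079*g^3 - 6.684*g^2 + 19.217*g + 9.238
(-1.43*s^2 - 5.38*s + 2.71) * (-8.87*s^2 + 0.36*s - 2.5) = 12.6841*s^4 + 47.2058*s^3 - 22.3995*s^2 + 14.4256*s - 6.775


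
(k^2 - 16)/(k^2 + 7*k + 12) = (k - 4)/(k + 3)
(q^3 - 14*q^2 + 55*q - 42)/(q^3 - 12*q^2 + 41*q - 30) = (q - 7)/(q - 5)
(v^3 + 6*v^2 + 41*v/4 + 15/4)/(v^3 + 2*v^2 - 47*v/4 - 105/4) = (2*v + 1)/(2*v - 7)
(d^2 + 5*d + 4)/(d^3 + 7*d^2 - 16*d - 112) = (d + 1)/(d^2 + 3*d - 28)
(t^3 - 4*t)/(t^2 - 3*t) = (t^2 - 4)/(t - 3)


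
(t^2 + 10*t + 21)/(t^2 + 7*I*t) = (t^2 + 10*t + 21)/(t*(t + 7*I))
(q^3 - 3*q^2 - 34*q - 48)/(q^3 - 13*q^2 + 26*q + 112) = (q + 3)/(q - 7)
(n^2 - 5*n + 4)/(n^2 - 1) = (n - 4)/(n + 1)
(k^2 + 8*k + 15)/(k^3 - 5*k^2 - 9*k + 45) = (k + 5)/(k^2 - 8*k + 15)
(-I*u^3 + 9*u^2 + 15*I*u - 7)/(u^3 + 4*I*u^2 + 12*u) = (-I*u^3 + 9*u^2 + 15*I*u - 7)/(u*(u^2 + 4*I*u + 12))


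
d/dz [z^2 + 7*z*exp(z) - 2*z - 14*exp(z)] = 7*z*exp(z) + 2*z - 7*exp(z) - 2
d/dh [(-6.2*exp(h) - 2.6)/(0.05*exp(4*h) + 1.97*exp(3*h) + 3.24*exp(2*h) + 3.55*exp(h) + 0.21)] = (0.93*exp(4*h) + 24.948*exp(3*h) + 35.454*exp(2*h) + 16.848*exp(h) + 7.928)*exp(h)/(0.0025*exp(8*h) + 0.197*exp(7*h) + 4.2049*exp(6*h) + 13.1206*exp(5*h) + 24.5056*exp(4*h) + 23.8314*exp(3*h) + 13.9633*exp(2*h) + 1.491*exp(h) + 0.0441)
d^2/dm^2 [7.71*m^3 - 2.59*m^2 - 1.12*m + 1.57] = 46.26*m - 5.18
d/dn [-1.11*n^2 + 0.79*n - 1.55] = 0.79 - 2.22*n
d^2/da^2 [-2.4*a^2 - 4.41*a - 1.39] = -4.80000000000000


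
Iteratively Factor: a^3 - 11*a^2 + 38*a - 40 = (a - 4)*(a^2 - 7*a + 10) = (a - 4)*(a - 2)*(a - 5)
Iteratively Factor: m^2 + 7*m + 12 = (m + 4)*(m + 3)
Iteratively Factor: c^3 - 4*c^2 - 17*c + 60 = (c - 3)*(c^2 - c - 20) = (c - 3)*(c + 4)*(c - 5)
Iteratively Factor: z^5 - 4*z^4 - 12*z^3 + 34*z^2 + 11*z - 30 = (z + 1)*(z^4 - 5*z^3 - 7*z^2 + 41*z - 30) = (z - 1)*(z + 1)*(z^3 - 4*z^2 - 11*z + 30) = (z - 2)*(z - 1)*(z + 1)*(z^2 - 2*z - 15) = (z - 2)*(z - 1)*(z + 1)*(z + 3)*(z - 5)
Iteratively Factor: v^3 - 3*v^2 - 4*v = (v - 4)*(v^2 + v) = v*(v - 4)*(v + 1)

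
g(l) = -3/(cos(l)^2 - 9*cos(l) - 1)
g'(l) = -3*(2*sin(l)*cos(l) - 9*sin(l))/(cos(l)^2 - 9*cos(l) - 1)^2 = 3*(9 - 2*cos(l))*sin(l)/(sin(l)^2 + 9*cos(l))^2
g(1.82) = -2.34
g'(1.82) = 16.83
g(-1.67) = 30.36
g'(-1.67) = -2811.74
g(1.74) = -5.52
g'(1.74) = 93.32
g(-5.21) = 0.59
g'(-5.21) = 0.83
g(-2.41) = -0.48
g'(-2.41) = -0.54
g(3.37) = -0.34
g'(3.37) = -0.10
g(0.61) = 0.39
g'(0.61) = 0.21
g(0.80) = 0.44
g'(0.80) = 0.36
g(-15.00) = -0.47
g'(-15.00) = -0.50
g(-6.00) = 0.34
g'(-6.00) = 0.08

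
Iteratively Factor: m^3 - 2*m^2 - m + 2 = (m - 1)*(m^2 - m - 2) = (m - 1)*(m + 1)*(m - 2)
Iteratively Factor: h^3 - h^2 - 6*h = (h - 3)*(h^2 + 2*h) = h*(h - 3)*(h + 2)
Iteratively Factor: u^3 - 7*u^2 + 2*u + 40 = (u + 2)*(u^2 - 9*u + 20) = (u - 4)*(u + 2)*(u - 5)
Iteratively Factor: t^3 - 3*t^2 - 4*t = (t + 1)*(t^2 - 4*t) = t*(t + 1)*(t - 4)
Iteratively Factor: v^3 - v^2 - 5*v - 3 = (v + 1)*(v^2 - 2*v - 3) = (v - 3)*(v + 1)*(v + 1)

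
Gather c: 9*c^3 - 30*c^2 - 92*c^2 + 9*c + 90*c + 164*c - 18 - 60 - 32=9*c^3 - 122*c^2 + 263*c - 110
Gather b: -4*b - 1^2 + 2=1 - 4*b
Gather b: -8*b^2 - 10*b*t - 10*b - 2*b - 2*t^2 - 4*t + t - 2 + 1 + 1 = -8*b^2 + b*(-10*t - 12) - 2*t^2 - 3*t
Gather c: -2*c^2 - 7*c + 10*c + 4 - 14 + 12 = -2*c^2 + 3*c + 2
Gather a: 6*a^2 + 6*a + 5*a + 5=6*a^2 + 11*a + 5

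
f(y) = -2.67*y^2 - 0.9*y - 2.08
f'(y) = -5.34*y - 0.9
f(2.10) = -15.74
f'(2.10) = -12.11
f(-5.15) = -68.26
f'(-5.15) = 26.60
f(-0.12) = -2.01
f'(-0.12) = -0.26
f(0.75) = -4.26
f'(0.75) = -4.90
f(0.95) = -5.34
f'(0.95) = -5.97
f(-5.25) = -70.95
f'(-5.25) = 27.14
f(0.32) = -2.64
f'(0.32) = -2.61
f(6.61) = -124.69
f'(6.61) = -36.20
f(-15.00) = -589.33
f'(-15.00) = 79.20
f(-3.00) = -23.41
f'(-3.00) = 15.12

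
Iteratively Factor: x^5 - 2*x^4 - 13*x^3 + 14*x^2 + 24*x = (x)*(x^4 - 2*x^3 - 13*x^2 + 14*x + 24) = x*(x + 1)*(x^3 - 3*x^2 - 10*x + 24) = x*(x + 1)*(x + 3)*(x^2 - 6*x + 8) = x*(x - 4)*(x + 1)*(x + 3)*(x - 2)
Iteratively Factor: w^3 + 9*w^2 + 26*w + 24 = (w + 2)*(w^2 + 7*w + 12) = (w + 2)*(w + 4)*(w + 3)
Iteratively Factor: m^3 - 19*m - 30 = (m + 3)*(m^2 - 3*m - 10) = (m + 2)*(m + 3)*(m - 5)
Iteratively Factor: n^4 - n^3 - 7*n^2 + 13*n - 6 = (n - 1)*(n^3 - 7*n + 6) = (n - 2)*(n - 1)*(n^2 + 2*n - 3) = (n - 2)*(n - 1)*(n + 3)*(n - 1)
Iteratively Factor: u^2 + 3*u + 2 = (u + 2)*(u + 1)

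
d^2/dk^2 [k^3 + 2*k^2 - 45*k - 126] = 6*k + 4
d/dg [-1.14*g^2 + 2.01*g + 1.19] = 2.01 - 2.28*g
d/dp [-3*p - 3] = -3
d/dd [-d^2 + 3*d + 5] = 3 - 2*d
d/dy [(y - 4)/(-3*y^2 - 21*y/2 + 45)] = 4*(y^2 - 8*y + 1)/(3*(4*y^4 + 28*y^3 - 71*y^2 - 420*y + 900))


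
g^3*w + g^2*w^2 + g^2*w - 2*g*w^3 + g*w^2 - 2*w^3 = (g - w)*(g + 2*w)*(g*w + w)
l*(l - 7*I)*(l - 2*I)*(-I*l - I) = -I*l^4 - 9*l^3 - I*l^3 - 9*l^2 + 14*I*l^2 + 14*I*l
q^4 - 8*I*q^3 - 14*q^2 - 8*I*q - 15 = (q - 5*I)*(q - 3*I)*(q - I)*(q + I)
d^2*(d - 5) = d^3 - 5*d^2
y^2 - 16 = (y - 4)*(y + 4)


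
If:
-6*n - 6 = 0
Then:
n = -1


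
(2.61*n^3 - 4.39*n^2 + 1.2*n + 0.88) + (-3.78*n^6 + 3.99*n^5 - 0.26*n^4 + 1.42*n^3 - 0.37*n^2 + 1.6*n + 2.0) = -3.78*n^6 + 3.99*n^5 - 0.26*n^4 + 4.03*n^3 - 4.76*n^2 + 2.8*n + 2.88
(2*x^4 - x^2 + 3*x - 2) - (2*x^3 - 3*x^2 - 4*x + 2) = 2*x^4 - 2*x^3 + 2*x^2 + 7*x - 4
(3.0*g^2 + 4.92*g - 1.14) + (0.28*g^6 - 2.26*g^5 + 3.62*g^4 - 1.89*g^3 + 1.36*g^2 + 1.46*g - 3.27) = 0.28*g^6 - 2.26*g^5 + 3.62*g^4 - 1.89*g^3 + 4.36*g^2 + 6.38*g - 4.41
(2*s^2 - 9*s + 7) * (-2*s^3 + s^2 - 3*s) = -4*s^5 + 20*s^4 - 29*s^3 + 34*s^2 - 21*s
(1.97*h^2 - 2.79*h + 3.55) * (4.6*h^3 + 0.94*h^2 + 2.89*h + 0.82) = 9.062*h^5 - 10.9822*h^4 + 19.4007*h^3 - 3.1107*h^2 + 7.9717*h + 2.911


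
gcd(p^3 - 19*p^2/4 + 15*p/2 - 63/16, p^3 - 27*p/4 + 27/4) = p^2 - 3*p + 9/4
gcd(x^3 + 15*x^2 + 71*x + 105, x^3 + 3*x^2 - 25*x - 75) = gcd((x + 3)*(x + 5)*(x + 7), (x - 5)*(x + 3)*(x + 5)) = x^2 + 8*x + 15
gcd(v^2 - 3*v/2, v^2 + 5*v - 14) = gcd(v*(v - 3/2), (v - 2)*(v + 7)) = 1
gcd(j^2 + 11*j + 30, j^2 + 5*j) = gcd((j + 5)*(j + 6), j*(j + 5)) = j + 5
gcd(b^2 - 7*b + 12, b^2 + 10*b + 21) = 1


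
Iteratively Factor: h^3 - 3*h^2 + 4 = (h - 2)*(h^2 - h - 2) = (h - 2)*(h + 1)*(h - 2)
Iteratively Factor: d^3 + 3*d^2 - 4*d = (d - 1)*(d^2 + 4*d) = d*(d - 1)*(d + 4)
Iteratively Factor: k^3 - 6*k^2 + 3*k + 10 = (k + 1)*(k^2 - 7*k + 10) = (k - 5)*(k + 1)*(k - 2)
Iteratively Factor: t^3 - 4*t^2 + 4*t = (t - 2)*(t^2 - 2*t) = t*(t - 2)*(t - 2)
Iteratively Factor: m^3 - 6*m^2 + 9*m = (m - 3)*(m^2 - 3*m) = (m - 3)^2*(m)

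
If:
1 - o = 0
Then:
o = 1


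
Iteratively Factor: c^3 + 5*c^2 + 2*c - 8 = (c + 2)*(c^2 + 3*c - 4) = (c - 1)*(c + 2)*(c + 4)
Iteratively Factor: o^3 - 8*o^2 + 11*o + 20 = (o - 5)*(o^2 - 3*o - 4) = (o - 5)*(o - 4)*(o + 1)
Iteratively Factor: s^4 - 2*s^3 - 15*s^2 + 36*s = (s)*(s^3 - 2*s^2 - 15*s + 36) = s*(s + 4)*(s^2 - 6*s + 9) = s*(s - 3)*(s + 4)*(s - 3)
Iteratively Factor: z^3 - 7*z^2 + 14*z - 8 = (z - 4)*(z^2 - 3*z + 2) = (z - 4)*(z - 2)*(z - 1)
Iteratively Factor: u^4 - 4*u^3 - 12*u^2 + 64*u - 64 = (u - 4)*(u^3 - 12*u + 16) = (u - 4)*(u - 2)*(u^2 + 2*u - 8) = (u - 4)*(u - 2)^2*(u + 4)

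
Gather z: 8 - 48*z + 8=16 - 48*z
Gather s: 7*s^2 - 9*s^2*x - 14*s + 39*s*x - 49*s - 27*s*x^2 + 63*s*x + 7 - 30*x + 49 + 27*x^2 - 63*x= s^2*(7 - 9*x) + s*(-27*x^2 + 102*x - 63) + 27*x^2 - 93*x + 56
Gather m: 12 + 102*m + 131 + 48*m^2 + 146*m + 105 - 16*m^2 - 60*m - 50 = 32*m^2 + 188*m + 198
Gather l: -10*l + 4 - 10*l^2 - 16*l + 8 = -10*l^2 - 26*l + 12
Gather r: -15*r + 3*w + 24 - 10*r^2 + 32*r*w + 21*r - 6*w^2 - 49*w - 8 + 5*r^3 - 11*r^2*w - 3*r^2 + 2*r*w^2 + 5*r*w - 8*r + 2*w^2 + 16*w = 5*r^3 + r^2*(-11*w - 13) + r*(2*w^2 + 37*w - 2) - 4*w^2 - 30*w + 16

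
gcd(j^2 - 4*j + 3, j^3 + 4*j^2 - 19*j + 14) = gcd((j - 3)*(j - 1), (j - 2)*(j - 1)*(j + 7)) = j - 1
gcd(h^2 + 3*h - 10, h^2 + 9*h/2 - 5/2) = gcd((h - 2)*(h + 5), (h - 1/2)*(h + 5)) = h + 5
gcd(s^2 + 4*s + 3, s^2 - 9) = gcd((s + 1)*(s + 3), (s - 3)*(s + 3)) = s + 3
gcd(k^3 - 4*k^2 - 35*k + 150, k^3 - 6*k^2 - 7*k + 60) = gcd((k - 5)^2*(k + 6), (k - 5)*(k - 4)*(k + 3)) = k - 5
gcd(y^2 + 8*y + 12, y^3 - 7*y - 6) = y + 2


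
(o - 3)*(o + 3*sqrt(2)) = o^2 - 3*o + 3*sqrt(2)*o - 9*sqrt(2)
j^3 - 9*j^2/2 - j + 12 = (j - 4)*(j - 2)*(j + 3/2)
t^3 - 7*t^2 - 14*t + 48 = (t - 8)*(t - 2)*(t + 3)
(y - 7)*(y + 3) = y^2 - 4*y - 21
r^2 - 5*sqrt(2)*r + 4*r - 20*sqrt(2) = (r + 4)*(r - 5*sqrt(2))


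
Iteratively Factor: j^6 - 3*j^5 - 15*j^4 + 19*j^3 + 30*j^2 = (j + 1)*(j^5 - 4*j^4 - 11*j^3 + 30*j^2) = j*(j + 1)*(j^4 - 4*j^3 - 11*j^2 + 30*j) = j^2*(j + 1)*(j^3 - 4*j^2 - 11*j + 30) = j^2*(j + 1)*(j + 3)*(j^2 - 7*j + 10) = j^2*(j - 2)*(j + 1)*(j + 3)*(j - 5)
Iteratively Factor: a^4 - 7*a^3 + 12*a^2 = (a - 3)*(a^3 - 4*a^2) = (a - 4)*(a - 3)*(a^2) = a*(a - 4)*(a - 3)*(a)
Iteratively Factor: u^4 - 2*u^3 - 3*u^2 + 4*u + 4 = (u + 1)*(u^3 - 3*u^2 + 4) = (u + 1)^2*(u^2 - 4*u + 4) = (u - 2)*(u + 1)^2*(u - 2)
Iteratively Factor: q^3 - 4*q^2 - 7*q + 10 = (q - 5)*(q^2 + q - 2) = (q - 5)*(q + 2)*(q - 1)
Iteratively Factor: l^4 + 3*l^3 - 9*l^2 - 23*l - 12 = (l + 4)*(l^3 - l^2 - 5*l - 3) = (l - 3)*(l + 4)*(l^2 + 2*l + 1) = (l - 3)*(l + 1)*(l + 4)*(l + 1)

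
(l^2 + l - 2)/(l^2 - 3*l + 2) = (l + 2)/(l - 2)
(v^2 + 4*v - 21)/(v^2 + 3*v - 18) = (v + 7)/(v + 6)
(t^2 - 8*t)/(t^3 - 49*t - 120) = t/(t^2 + 8*t + 15)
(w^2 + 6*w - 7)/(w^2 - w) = (w + 7)/w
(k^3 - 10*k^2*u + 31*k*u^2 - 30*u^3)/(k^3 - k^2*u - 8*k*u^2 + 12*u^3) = (-k^2 + 8*k*u - 15*u^2)/(-k^2 - k*u + 6*u^2)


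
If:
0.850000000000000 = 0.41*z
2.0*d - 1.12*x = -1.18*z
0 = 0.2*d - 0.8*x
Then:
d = -1.42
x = -0.36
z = 2.07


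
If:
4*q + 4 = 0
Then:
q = -1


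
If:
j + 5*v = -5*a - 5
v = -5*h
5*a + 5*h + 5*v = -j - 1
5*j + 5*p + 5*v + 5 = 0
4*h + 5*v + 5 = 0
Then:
No Solution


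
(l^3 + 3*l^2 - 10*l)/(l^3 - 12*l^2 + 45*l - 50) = l*(l + 5)/(l^2 - 10*l + 25)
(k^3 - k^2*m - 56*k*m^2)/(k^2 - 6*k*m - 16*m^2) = k*(k + 7*m)/(k + 2*m)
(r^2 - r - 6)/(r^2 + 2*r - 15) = (r + 2)/(r + 5)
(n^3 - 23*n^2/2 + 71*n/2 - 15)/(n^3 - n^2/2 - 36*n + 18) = (n - 5)/(n + 6)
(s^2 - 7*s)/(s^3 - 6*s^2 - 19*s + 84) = s/(s^2 + s - 12)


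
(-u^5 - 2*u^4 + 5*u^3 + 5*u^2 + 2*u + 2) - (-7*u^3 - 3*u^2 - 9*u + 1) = -u^5 - 2*u^4 + 12*u^3 + 8*u^2 + 11*u + 1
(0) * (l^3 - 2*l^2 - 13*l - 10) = 0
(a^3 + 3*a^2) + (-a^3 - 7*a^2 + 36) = 36 - 4*a^2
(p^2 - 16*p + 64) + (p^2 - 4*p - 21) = 2*p^2 - 20*p + 43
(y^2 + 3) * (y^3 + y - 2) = y^5 + 4*y^3 - 2*y^2 + 3*y - 6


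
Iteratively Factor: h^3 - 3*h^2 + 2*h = (h - 2)*(h^2 - h) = h*(h - 2)*(h - 1)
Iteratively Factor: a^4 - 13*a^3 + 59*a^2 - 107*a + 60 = (a - 4)*(a^3 - 9*a^2 + 23*a - 15) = (a - 4)*(a - 1)*(a^2 - 8*a + 15) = (a - 5)*(a - 4)*(a - 1)*(a - 3)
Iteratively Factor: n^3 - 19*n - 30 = (n + 3)*(n^2 - 3*n - 10) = (n - 5)*(n + 3)*(n + 2)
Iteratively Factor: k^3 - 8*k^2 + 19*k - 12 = (k - 1)*(k^2 - 7*k + 12) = (k - 4)*(k - 1)*(k - 3)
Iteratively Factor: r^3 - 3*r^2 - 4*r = (r + 1)*(r^2 - 4*r) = r*(r + 1)*(r - 4)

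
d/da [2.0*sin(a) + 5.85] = 2.0*cos(a)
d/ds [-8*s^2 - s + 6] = -16*s - 1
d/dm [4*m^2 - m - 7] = 8*m - 1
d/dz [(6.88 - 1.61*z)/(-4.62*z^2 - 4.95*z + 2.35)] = (-7.4382*z^2 + 63.5712*z + 30.2725)/(21.3444*z^4 + 45.738*z^3 + 2.7885*z^2 - 23.265*z + 5.5225)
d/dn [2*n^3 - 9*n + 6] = 6*n^2 - 9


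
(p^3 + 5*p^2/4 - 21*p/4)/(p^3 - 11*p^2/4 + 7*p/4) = (p + 3)/(p - 1)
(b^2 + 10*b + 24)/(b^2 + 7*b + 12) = (b + 6)/(b + 3)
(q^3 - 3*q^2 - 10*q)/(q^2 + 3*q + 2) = q*(q - 5)/(q + 1)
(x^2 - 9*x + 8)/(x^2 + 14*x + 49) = (x^2 - 9*x + 8)/(x^2 + 14*x + 49)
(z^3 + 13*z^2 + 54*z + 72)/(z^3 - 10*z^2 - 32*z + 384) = (z^2 + 7*z + 12)/(z^2 - 16*z + 64)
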